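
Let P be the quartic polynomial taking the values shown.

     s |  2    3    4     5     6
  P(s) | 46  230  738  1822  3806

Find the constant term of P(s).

2

Write P(s) = as^4 + bs^3 + cs^2 + ds + e. Substituting each data point gives a linear system:
  16a + 8b + 4c + 2d + e = 46
  81a + 27b + 9c + 3d + e = 230
  256a + 64b + 16c + 4d + e = 738
  625a + 125b + 25c + 5d + e = 1822
  1296a + 216b + 36c + 6d + e = 3806
Solving the system yields a = 3, b = 0, c = -3, d = 4, e = 2.
So P(s) = 3s⁴ - 3s² + 4s + 2.
The constant term is 2.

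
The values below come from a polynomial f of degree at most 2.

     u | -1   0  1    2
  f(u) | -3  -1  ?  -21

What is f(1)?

-7

The 3 known points determine the degree-2 polynomial uniquely.
Write f(u) = au^2 + bu + c. Substituting each data point gives a linear system:
  a - b + c = -3
  c = -1
  4a + 2b + c = -21
Solving the system yields a = -4, b = -2, c = -1.
So f(u) = -4u^2 - 2u - 1.
Then f(1) = -7.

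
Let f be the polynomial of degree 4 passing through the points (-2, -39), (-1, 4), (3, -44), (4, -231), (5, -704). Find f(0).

Using the Lagrange interpolation formula with nodes -2, -1, 3, 4, 5:
  L_0(u) = (u + 1)(u - 3)(u - 4)(u - 5) / 210
  L_1(u) = (u + 2)(u - 3)(u - 4)(u - 5) / -120
  L_2(u) = (u + 2)(u + 1)(u - 4)(u - 5) / 40
  L_3(u) = (u + 2)(u + 1)(u - 3)(u - 5) / -30
  L_4(u) = (u + 2)(u + 1)(u - 3)(u - 4) / 84
Then f(u) = -39·L_0(u) + 4·L_1(u) - 44·L_2(u) - 231·L_3(u) - 704·L_4(u).
Expanding and collecting terms gives f(u) = -2u^4 + 4u^3 + 3u^2 - 6u + 1.
Evaluating at u = 0: f(0) = 1.

1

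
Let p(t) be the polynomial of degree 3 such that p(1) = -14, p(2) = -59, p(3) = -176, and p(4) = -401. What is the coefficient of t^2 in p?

Write p(t) = at^3 + bt^2 + ct + d. Substituting each data point gives a linear system:
  a + b + c + d = -14
  8a + 4b + 2c + d = -59
  27a + 9b + 3c + d = -176
  64a + 16b + 4c + d = -401
Solving the system yields a = -6, b = 0, c = -3, d = -5.
So p(t) = -6t^3 - 3t - 5.
The coefficient of t^2 is 0.

0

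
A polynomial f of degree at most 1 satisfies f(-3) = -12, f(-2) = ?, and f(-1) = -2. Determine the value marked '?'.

On equispaced nodes a degree-1 polynomial has vanishing second forward difference, so
  f(-3) - 2·f(-2) + f(-1) = 0.
Substituting the known values and solving for f(-2):
  -2·f(-2) = 14
  f(-2) = -7.

-7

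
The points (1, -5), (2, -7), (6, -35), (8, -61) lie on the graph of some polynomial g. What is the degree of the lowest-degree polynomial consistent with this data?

Divided differences on the nodes 1, 2, 6, 8:
  order 0: -5  -7  -35  -61
  order 1: -2  -7  -13
  order 2: -1  -1
  order 3: 0
The order-2 divided differences are all -1 (nonzero) and every higher order vanishes, so the data lies on a polynomial of degree exactly 2.

2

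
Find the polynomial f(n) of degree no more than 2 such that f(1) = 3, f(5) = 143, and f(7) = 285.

f(n) = 6n^2 - n - 2

Using the Lagrange interpolation formula with nodes 1, 5, 7:
  L_0(n) = (n - 5)(n - 7) / 24
  L_1(n) = (n - 1)(n - 7) / -8
  L_2(n) = (n - 1)(n - 5) / 12
Then f(n) = 3·L_0(n) + 143·L_1(n) + 285·L_2(n).
Expanding and collecting terms gives f(n) = 6n^2 - n - 2.
Check: f(1) = 3. ✓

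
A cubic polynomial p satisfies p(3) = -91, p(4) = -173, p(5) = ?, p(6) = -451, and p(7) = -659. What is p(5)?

On equispaced nodes a degree-3 polynomial has vanishing fourth forward difference, so
  p(3) - 4·p(4) + 6·p(5) - 4·p(6) + p(7) = 0.
Substituting the known values and solving for p(5):
  6·p(5) = -1746
  p(5) = -291.

-291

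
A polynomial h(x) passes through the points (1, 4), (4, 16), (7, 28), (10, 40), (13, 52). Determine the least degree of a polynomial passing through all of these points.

Forward differences of the values at x = 1, 4, 7, 10, 13:
  h  : 4  16  28  40  52
  Δ  : 12  12  12  12
  Δ^2: 0  0  0
  Δ^3: 0  0
  Δ^4: 0
The first differences are constant (12) and nonzero, while all higher differences vanish, so the minimal degree is 1.

1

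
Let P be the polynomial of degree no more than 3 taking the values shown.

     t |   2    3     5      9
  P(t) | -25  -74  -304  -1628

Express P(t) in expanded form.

Write P(t) = at^3 + bt^2 + ct + d. Substituting each data point gives a linear system:
  8a + 4b + 2c + d = -25
  27a + 9b + 3c + d = -74
  125a + 25b + 5c + d = -304
  729a + 81b + 9c + d = -1628
Solving the system yields a = -2, b = -2, c = -1, d = 1.
So P(t) = -2t³ - 2t² - t + 1.
Check: P(9) = -1628. ✓

P(t) = -2t^3 - 2t^2 - t + 1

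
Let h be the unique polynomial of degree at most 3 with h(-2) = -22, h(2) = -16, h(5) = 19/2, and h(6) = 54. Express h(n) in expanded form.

Using the Lagrange interpolation formula with nodes -2, 2, 5, 6:
  L_0(n) = (n - 2)(n - 5)(n - 6) / -224
  L_1(n) = (n + 2)(n - 5)(n - 6) / 48
  L_2(n) = (n + 2)(n - 2)(n - 6) / -21
  L_3(n) = (n + 2)(n - 2)(n - 5) / 32
Then h(n) = -22·L_0(n) - 16·L_1(n) + 19/2·L_2(n) + 54·L_3(n).
Expanding and collecting terms gives h(n) = n^3 - 4n^2 - (5/2)n - 3.
Check: h(5) = 19/2. ✓

h(n) = n^3 - 4n^2 - (5/2)n - 3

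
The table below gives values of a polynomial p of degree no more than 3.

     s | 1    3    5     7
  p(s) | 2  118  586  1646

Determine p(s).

Using the Lagrange interpolation formula with nodes 1, 3, 5, 7:
  L_0(s) = (s - 3)(s - 5)(s - 7) / -48
  L_1(s) = (s - 1)(s - 5)(s - 7) / 16
  L_2(s) = (s - 1)(s - 3)(s - 7) / -16
  L_3(s) = (s - 1)(s - 3)(s - 5) / 48
Then p(s) = 2·L_0(s) + 118·L_1(s) + 586·L_2(s) + 1646·L_3(s).
Expanding and collecting terms gives p(s) = 5s^3 - s^2 - 3s + 1.
Check: p(7) = 1646. ✓

p(s) = 5s^3 - s^2 - 3s + 1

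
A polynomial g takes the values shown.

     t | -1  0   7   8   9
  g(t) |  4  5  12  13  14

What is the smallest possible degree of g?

Divided differences on the nodes -1, 0, 7, 8, 9:
  order 0: 4  5  12  13  14
  order 1: 1  1  1  1
  order 2: 0  0  0
  order 3: 0  0
  order 4: 0
The order-1 divided differences are all 1 (nonzero) and every higher order vanishes, so the data lies on a polynomial of degree exactly 1.

1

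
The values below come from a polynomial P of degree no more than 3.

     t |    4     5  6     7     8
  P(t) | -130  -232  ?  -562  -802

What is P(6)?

-374

On equispaced nodes a degree-3 polynomial has vanishing fourth forward difference, so
  P(4) - 4·P(5) + 6·P(6) - 4·P(7) + P(8) = 0.
Substituting the known values and solving for P(6):
  6·P(6) = -2244
  P(6) = -374.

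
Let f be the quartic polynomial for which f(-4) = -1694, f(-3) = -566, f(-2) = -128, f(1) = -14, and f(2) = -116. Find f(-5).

-4022

Using the Lagrange interpolation formula with nodes -4, -3, -2, 1, 2:
  L_0(n) = (n + 3)(n + 2)(n - 1)(n - 2) / 60
  L_1(n) = (n + 4)(n + 2)(n - 1)(n - 2) / -20
  L_2(n) = (n + 4)(n + 3)(n - 1)(n - 2) / 24
  L_3(n) = (n + 4)(n + 3)(n + 2)(n - 2) / -60
  L_4(n) = (n + 4)(n + 3)(n + 2)(n - 1) / 120
Then f(n) = -1694·L_0(n) - 566·L_1(n) - 128·L_2(n) - 14·L_3(n) - 116·L_4(n).
Expanding and collecting terms gives f(n) = -6n^4 + n^3 - 6n^2 - n - 2.
Evaluating at n = -5: f(-5) = -4022.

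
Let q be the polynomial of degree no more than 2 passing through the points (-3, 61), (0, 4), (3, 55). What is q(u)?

Using the Lagrange interpolation formula with nodes -3, 0, 3:
  L_0(u) = u(u - 3) / 18
  L_1(u) = (u + 3)(u - 3) / -9
  L_2(u) = (u + 3)u / 18
Then q(u) = 61·L_0(u) + 4·L_1(u) + 55·L_2(u).
Expanding and collecting terms gives q(u) = 6u² - u + 4.
Check: q(3) = 55. ✓

q(u) = 6u^2 - u + 4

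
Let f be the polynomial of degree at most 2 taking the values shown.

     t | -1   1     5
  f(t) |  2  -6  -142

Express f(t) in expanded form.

Using the Lagrange interpolation formula with nodes -1, 1, 5:
  L_0(t) = (t - 1)(t - 5) / 12
  L_1(t) = (t + 1)(t - 5) / -8
  L_2(t) = (t + 1)(t - 1) / 24
Then f(t) = 2·L_0(t) - 6·L_1(t) - 142·L_2(t).
Expanding and collecting terms gives f(t) = -5t^2 - 4t + 3.
Check: f(1) = -6. ✓

f(t) = -5t^2 - 4t + 3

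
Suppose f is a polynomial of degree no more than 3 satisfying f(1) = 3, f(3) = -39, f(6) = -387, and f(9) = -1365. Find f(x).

Using the Lagrange interpolation formula with nodes 1, 3, 6, 9:
  L_0(x) = (x - 3)(x - 6)(x - 9) / -80
  L_1(x) = (x - 1)(x - 6)(x - 9) / 36
  L_2(x) = (x - 1)(x - 3)(x - 9) / -45
  L_3(x) = (x - 1)(x - 3)(x - 6) / 144
Then f(x) = 3·L_0(x) - 39·L_1(x) - 387·L_2(x) - 1365·L_3(x).
Expanding and collecting terms gives f(x) = -2x³ + x² + x + 3.
Check: f(6) = -387. ✓

f(x) = -2x^3 + x^2 + x + 3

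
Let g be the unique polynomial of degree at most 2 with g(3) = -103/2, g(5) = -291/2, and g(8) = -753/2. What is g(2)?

-45/2

Write g(x) = ax^2 + bx + c. Substituting each data point gives a linear system:
  9a + 3b + c = -103/2
  25a + 5b + c = -291/2
  64a + 8b + c = -753/2
Solving the system yields a = -6, b = 1, c = -1/2.
So g(x) = -6x² + x - 1/2.
Then g(2) = -45/2.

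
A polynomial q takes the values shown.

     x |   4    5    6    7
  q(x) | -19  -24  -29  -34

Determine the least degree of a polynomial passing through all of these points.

Forward differences of the values at x = 4, 5, 6, 7:
  q  : -19  -24  -29  -34
  Δ  : -5  -5  -5
  Δ^2: 0  0
  Δ^3: 0
The first differences are constant (-5) and nonzero, while all higher differences vanish, so the minimal degree is 1.

1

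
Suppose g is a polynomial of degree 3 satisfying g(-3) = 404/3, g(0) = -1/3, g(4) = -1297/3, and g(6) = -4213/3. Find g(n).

g(n) = -6n^3 - 3n^2 - 1/3

Using the Lagrange interpolation formula with nodes -3, 0, 4, 6:
  L_0(n) = n(n - 4)(n - 6) / -189
  L_1(n) = (n + 3)(n - 4)(n - 6) / 72
  L_2(n) = (n + 3)n(n - 6) / -56
  L_3(n) = (n + 3)n(n - 4) / 108
Then g(n) = 404/3·L_0(n) - 1/3·L_1(n) - 1297/3·L_2(n) - 4213/3·L_3(n).
Expanding and collecting terms gives g(n) = -6n³ - 3n² - 1/3.
Check: g(-3) = 404/3. ✓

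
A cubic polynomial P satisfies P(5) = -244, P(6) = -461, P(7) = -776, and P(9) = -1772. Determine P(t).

P(t) = -3t^3 + 5t^2 + t + 1

Write P(t) = at^3 + bt^2 + ct + d. Substituting each data point gives a linear system:
  125a + 25b + 5c + d = -244
  216a + 36b + 6c + d = -461
  343a + 49b + 7c + d = -776
  729a + 81b + 9c + d = -1772
Solving the system yields a = -3, b = 5, c = 1, d = 1.
So P(t) = -3t³ + 5t² + t + 1.
Check: P(5) = -244. ✓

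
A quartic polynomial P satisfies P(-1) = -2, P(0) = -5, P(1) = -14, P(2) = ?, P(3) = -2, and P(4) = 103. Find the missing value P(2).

-23

The 5 known points determine the degree-4 polynomial uniquely.
Write P(n) = an^4 + bn^3 + cn^2 + dn + e. Substituting each data point gives a linear system:
  a - b + c - d + e = -2
  e = -5
  a + b + c + d + e = -14
  81a + 27b + 9c + 3d + e = -2
  256a + 64b + 16c + 4d + e = 103
Solving the system yields a = 1, b = -1, c = -4, d = -5, e = -5.
So P(n) = n^4 - n^3 - 4n^2 - 5n - 5.
Then P(2) = -23.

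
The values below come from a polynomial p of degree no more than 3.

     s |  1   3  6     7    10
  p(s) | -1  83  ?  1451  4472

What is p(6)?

The 4 known points determine the degree-3 polynomial uniquely.
Write p(s) = as^3 + bs^2 + cs + d. Substituting each data point gives a linear system:
  a + b + c + d = -1
  27a + 9b + 3c + d = 83
  343a + 49b + 7c + d = 1451
  1000a + 100b + 10c + d = 4472
Solving the system yields a = 5, b = -5, c = -3, d = 2.
So p(s) = 5s³ - 5s² - 3s + 2.
Then p(6) = 884.

884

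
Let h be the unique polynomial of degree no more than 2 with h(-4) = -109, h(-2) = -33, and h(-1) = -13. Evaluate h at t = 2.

Write h(t) = at^2 + bt + c. Substituting each data point gives a linear system:
  16a - 4b + c = -109
  4a - 2b + c = -33
  a - b + c = -13
Solving the system yields a = -6, b = 2, c = -5.
So h(t) = -6t² + 2t - 5.
Then h(2) = -25.

-25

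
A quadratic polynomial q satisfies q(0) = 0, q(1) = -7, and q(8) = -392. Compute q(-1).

-5

Write q(s) = as^2 + bs + c. Substituting each data point gives a linear system:
  c = 0
  a + b + c = -7
  64a + 8b + c = -392
Solving the system yields a = -6, b = -1, c = 0.
So q(s) = -6s^2 - s.
Then q(-1) = -5.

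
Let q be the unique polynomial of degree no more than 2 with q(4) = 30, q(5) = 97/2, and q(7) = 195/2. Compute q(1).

-3/2

Write q(u) = au^2 + bu + c. Substituting each data point gives a linear system:
  16a + 4b + c = 30
  25a + 5b + c = 97/2
  49a + 7b + c = 195/2
Solving the system yields a = 2, b = 1/2, c = -4.
So q(u) = 2u^2 + (1/2)u - 4.
Then q(1) = -3/2.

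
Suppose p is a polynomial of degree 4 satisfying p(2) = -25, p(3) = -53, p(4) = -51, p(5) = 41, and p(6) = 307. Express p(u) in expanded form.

Write p(u) = au^4 + bu^3 + cu^2 + du + e. Substituting each data point gives a linear system:
  16a + 8b + 4c + 2d + e = -25
  81a + 27b + 9c + 3d + e = -53
  256a + 64b + 16c + 4d + e = -51
  625a + 125b + 25c + 5d + e = 41
  1296a + 216b + 36c + 6d + e = 307
Solving the system yields a = 1, b = -4, c = -4, d = 3, e = 1.
So p(u) = u^4 - 4u^3 - 4u^2 + 3u + 1.
Check: p(6) = 307. ✓

p(u) = u^4 - 4u^3 - 4u^2 + 3u + 1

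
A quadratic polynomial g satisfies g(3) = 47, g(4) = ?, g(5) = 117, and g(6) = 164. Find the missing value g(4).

On equispaced nodes a degree-2 polynomial has vanishing third forward difference, so
  - g(3) + 3·g(4) - 3·g(5) + g(6) = 0.
Substituting the known values and solving for g(4):
  3·g(4) = 234
  g(4) = 78.

78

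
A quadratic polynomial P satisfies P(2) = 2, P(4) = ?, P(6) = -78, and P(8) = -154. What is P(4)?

The 3 known points determine the degree-2 polynomial uniquely.
Write P(s) = as^2 + bs + c. Substituting each data point gives a linear system:
  4a + 2b + c = 2
  36a + 6b + c = -78
  64a + 8b + c = -154
Solving the system yields a = -3, b = 4, c = 6.
So P(s) = -3s^2 + 4s + 6.
Then P(4) = -26.

-26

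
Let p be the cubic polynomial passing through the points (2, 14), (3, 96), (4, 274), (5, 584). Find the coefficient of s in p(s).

Write p(s) = as^3 + bs^2 + cs + d. Substituting each data point gives a linear system:
  8a + 4b + 2c + d = 14
  27a + 9b + 3c + d = 96
  64a + 16b + 4c + d = 274
  125a + 25b + 5c + d = 584
Solving the system yields a = 6, b = -6, c = -2, d = -6.
So p(s) = 6s³ - 6s² - 2s - 6.
The coefficient of s is -2.

-2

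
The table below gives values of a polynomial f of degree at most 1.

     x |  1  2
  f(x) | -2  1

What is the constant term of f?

-5

Write f(x) = ax + b. Substituting each data point gives a linear system:
  a + b = -2
  2a + b = 1
Solving the system yields a = 3, b = -5.
So f(x) = 3x - 5.
The constant term is -5.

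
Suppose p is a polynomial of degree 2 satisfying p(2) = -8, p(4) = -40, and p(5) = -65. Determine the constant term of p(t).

0

Write p(t) = at^2 + bt + c. Substituting each data point gives a linear system:
  4a + 2b + c = -8
  16a + 4b + c = -40
  25a + 5b + c = -65
Solving the system yields a = -3, b = 2, c = 0.
So p(t) = -3t^2 + 2t.
The constant term is 0.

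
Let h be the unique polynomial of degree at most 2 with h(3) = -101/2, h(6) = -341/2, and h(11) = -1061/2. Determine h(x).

h(x) = -4x^2 - 4x - 5/2

Write h(x) = ax^2 + bx + c. Substituting each data point gives a linear system:
  9a + 3b + c = -101/2
  36a + 6b + c = -341/2
  121a + 11b + c = -1061/2
Solving the system yields a = -4, b = -4, c = -5/2.
So h(x) = -4x^2 - 4x - 5/2.
Check: h(3) = -101/2. ✓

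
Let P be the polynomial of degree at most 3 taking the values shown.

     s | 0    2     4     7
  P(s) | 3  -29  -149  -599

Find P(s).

P(s) = -s^3 - 5s^2 - 2s + 3

Write P(s) = as^3 + bs^2 + cs + d. Substituting each data point gives a linear system:
  d = 3
  8a + 4b + 2c + d = -29
  64a + 16b + 4c + d = -149
  343a + 49b + 7c + d = -599
Solving the system yields a = -1, b = -5, c = -2, d = 3.
So P(s) = -s³ - 5s² - 2s + 3.
Check: P(0) = 3. ✓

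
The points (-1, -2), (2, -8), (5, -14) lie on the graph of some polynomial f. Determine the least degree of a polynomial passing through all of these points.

1

Forward differences of the values at n = -1, 2, 5:
  f  : -2  -8  -14
  Δ  : -6  -6
  Δ^2: 0
The first differences are constant (-6) and nonzero, while all higher differences vanish, so the minimal degree is 1.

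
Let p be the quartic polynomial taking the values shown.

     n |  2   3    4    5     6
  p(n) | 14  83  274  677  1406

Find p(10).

10702

Forward differences of the values at n = 2, 3, 4, 5, 6:
  p  : 14  83  274  677  1406
  Δ  : 69  191  403  729
  Δ^2: 122  212  326
  Δ^3: 90  114
  Δ^4: 24
The fourth differences are constant, confirming degree 4.
Interpolating (Newton forward form) and evaluating at n = 10 gives p(10) = 10702.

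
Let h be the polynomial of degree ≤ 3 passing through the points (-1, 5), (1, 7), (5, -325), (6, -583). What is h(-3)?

83

Using the Lagrange interpolation formula with nodes -1, 1, 5, 6:
  L_0(u) = (u - 1)(u - 5)(u - 6) / -84
  L_1(u) = (u + 1)(u - 5)(u - 6) / 40
  L_2(u) = (u + 1)(u - 1)(u - 6) / -24
  L_3(u) = (u + 1)(u - 1)(u - 5) / 35
Then h(u) = 5·L_0(u) + 7·L_1(u) - 325·L_2(u) - 583·L_3(u).
Expanding and collecting terms gives h(u) = -3u^3 + u^2 + 4u + 5.
Evaluating at u = -3: h(-3) = 83.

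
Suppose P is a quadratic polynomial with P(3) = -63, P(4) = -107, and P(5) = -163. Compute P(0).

-3

Forward differences of the values at n = 3, 4, 5:
  P  : -63  -107  -163
  Δ  : -44  -56
  Δ^2: -12
The second differences are constant, confirming degree 2.
Interpolating (Newton forward form) and evaluating at n = 0 gives P(0) = -3.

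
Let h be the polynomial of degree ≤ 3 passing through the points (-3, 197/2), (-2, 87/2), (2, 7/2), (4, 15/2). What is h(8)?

-353/2

Write h(x) = ax^3 + bx^2 + cx + d. Substituting each data point gives a linear system:
  -27a + 9b - 3c + d = 197/2
  -8a + 4b - 2c + d = 87/2
  8a + 4b + 2c + d = 7/2
  64a + 16b + 4c + d = 15/2
Solving the system yields a = -1, b = 6, c = -6, d = -1/2.
So h(x) = -x^3 + 6x^2 - 6x - 1/2.
Then h(8) = -353/2.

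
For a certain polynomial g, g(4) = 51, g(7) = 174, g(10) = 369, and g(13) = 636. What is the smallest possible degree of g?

2

Forward differences of the values at x = 4, 7, 10, 13:
  g  : 51  174  369  636
  Δ  : 123  195  267
  Δ^2: 72  72
  Δ^3: 0
The second differences are constant (72) and nonzero, while all higher differences vanish, so the minimal degree is 2.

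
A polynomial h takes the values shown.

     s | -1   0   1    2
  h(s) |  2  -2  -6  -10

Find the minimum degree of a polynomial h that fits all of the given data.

1

Forward differences of the values at s = -1, 0, 1, 2:
  h  : 2  -2  -6  -10
  Δ  : -4  -4  -4
  Δ^2: 0  0
  Δ^3: 0
The first differences are constant (-4) and nonzero, while all higher differences vanish, so the minimal degree is 1.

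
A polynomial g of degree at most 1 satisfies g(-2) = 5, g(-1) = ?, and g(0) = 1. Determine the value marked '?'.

The 2 known points determine the degree-1 polynomial uniquely.
Write g(x) = ax + b. Substituting each data point gives a linear system:
  -2a + b = 5
  b = 1
Solving the system yields a = -2, b = 1.
So g(x) = -2x + 1.
Then g(-1) = 3.

3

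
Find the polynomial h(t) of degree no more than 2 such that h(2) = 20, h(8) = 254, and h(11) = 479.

Using the Lagrange interpolation formula with nodes 2, 8, 11:
  L_0(t) = (t - 8)(t - 11) / 54
  L_1(t) = (t - 2)(t - 11) / -18
  L_2(t) = (t - 2)(t - 8) / 27
Then h(t) = 20·L_0(t) + 254·L_1(t) + 479·L_2(t).
Expanding and collecting terms gives h(t) = 4t² - t + 6.
Check: h(11) = 479. ✓

h(t) = 4t^2 - t + 6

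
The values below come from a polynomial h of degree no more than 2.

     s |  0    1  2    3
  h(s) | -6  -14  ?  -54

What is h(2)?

-30

On equispaced nodes a degree-2 polynomial has vanishing third forward difference, so
  - h(0) + 3·h(1) - 3·h(2) + h(3) = 0.
Substituting the known values and solving for h(2):
  -3·h(2) = 90
  h(2) = -30.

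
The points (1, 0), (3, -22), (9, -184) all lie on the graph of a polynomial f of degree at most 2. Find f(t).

f(t) = -2t^2 - 3t + 5

Write f(t) = at^2 + bt + c. Substituting each data point gives a linear system:
  a + b + c = 0
  9a + 3b + c = -22
  81a + 9b + c = -184
Solving the system yields a = -2, b = -3, c = 5.
So f(t) = -2t^2 - 3t + 5.
Check: f(9) = -184. ✓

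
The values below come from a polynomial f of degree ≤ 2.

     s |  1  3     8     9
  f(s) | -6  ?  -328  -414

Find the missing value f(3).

-48

The 3 known points determine the degree-2 polynomial uniquely.
Write f(s) = as^2 + bs + c. Substituting each data point gives a linear system:
  a + b + c = -6
  64a + 8b + c = -328
  81a + 9b + c = -414
Solving the system yields a = -5, b = -1, c = 0.
So f(s) = -5s² - s.
Then f(3) = -48.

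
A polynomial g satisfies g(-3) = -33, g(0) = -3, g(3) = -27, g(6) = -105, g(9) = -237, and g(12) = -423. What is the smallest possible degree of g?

Forward differences of the values at x = -3, 0, 3, 6, 9, 12:
  g  : -33  -3  -27  -105  -237  -423
  Δ  : 30  -24  -78  -132  -186
  Δ^2: -54  -54  -54  -54
  Δ^3: 0  0  0
  Δ^4: 0  0
  Δ^5: 0
The second differences are constant (-54) and nonzero, while all higher differences vanish, so the minimal degree is 2.

2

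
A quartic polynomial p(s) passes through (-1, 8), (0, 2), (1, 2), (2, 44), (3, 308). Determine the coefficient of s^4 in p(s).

6

Write p(s) = as^4 + bs^3 + cs^2 + ds + e. Substituting each data point gives a linear system:
  a - b + c - d + e = 8
  e = 2
  a + b + c + d + e = 2
  16a + 8b + 4c + 2d + e = 44
  81a + 27b + 9c + 3d + e = 308
Solving the system yields a = 6, b = -6, c = -3, d = 3, e = 2.
So p(s) = 6s^4 - 6s^3 - 3s^2 + 3s + 2.
The leading coefficient is 6.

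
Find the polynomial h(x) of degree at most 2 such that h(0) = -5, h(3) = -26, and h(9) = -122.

h(x) = -x^2 - 4x - 5

Using the Lagrange interpolation formula with nodes 0, 3, 9:
  L_0(x) = (x - 3)(x - 9) / 27
  L_1(x) = x(x - 9) / -18
  L_2(x) = x(x - 3) / 54
Then h(x) = -5·L_0(x) - 26·L_1(x) - 122·L_2(x).
Expanding and collecting terms gives h(x) = -x² - 4x - 5.
Check: h(0) = -5. ✓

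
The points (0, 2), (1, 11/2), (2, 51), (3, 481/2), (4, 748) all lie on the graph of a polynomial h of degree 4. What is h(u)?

h(u) = 3u^4 - u^3 + 3u^2 - (3/2)u + 2

Write h(u) = au^4 + bu^3 + cu^2 + du + e. Substituting each data point gives a linear system:
  e = 2
  a + b + c + d + e = 11/2
  16a + 8b + 4c + 2d + e = 51
  81a + 27b + 9c + 3d + e = 481/2
  256a + 64b + 16c + 4d + e = 748
Solving the system yields a = 3, b = -1, c = 3, d = -3/2, e = 2.
So h(u) = 3u^4 - u^3 + 3u^2 - (3/2)u + 2.
Check: h(0) = 2. ✓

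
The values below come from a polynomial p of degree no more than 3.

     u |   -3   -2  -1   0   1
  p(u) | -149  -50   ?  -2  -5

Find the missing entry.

-9

The 4 known points determine the degree-3 polynomial uniquely.
Write p(u) = au^3 + bu^2 + cu + d. Substituting each data point gives a linear system:
  -27a + 9b - 3c + d = -149
  -8a + 4b - 2c + d = -50
  d = -2
  a + b + c + d = -5
Solving the system yields a = 4, b = -5, c = -2, d = -2.
So p(u) = 4u³ - 5u² - 2u - 2.
Then p(-1) = -9.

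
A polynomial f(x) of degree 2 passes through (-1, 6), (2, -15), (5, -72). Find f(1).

Write f(x) = ax^2 + bx + c. Substituting each data point gives a linear system:
  a - b + c = 6
  4a + 2b + c = -15
  25a + 5b + c = -72
Solving the system yields a = -2, b = -5, c = 3.
So f(x) = -2x^2 - 5x + 3.
Then f(1) = -4.

-4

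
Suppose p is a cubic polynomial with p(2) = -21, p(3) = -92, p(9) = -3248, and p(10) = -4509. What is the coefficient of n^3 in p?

-5

Write p(n) = an^3 + bn^2 + cn + d. Substituting each data point gives a linear system:
  8a + 4b + 2c + d = -21
  27a + 9b + 3c + d = -92
  729a + 81b + 9c + d = -3248
  1000a + 100b + 10c + d = -4509
Solving the system yields a = -5, b = 5, c = -1, d = 1.
So p(n) = -5n^3 + 5n^2 - n + 1.
The leading coefficient is -5.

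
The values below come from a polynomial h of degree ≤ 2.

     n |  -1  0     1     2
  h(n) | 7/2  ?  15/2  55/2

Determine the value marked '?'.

-1/2

The 3 known points determine the degree-2 polynomial uniquely.
Write h(n) = an^2 + bn + c. Substituting each data point gives a linear system:
  a - b + c = 7/2
  a + b + c = 15/2
  4a + 2b + c = 55/2
Solving the system yields a = 6, b = 2, c = -1/2.
So h(n) = 6n^2 + 2n - 1/2.
Then h(0) = -1/2.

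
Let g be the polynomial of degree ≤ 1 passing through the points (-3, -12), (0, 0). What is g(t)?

Using the Lagrange interpolation formula with nodes -3, 0:
  L_0(t) = t / -3
  L_1(t) = (t + 3) / 3
Then g(t) = -12·L_0(t) + 0·L_1(t).
Expanding and collecting terms gives g(t) = 4t.
Check: g(0) = 0. ✓

g(t) = 4t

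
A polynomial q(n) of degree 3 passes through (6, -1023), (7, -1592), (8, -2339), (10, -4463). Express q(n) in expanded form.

Using the Lagrange interpolation formula with nodes 6, 7, 8, 10:
  L_0(n) = (n - 7)(n - 8)(n - 10) / -8
  L_1(n) = (n - 6)(n - 8)(n - 10) / 3
  L_2(n) = (n - 6)(n - 7)(n - 10) / -4
  L_3(n) = (n - 6)(n - 7)(n - 8) / 24
Then q(n) = -1023·L_0(n) - 1592·L_1(n) - 2339·L_2(n) - 4463·L_3(n).
Expanding and collecting terms gives q(n) = -4n^3 - 5n^2 + 4n - 3.
Check: q(8) = -2339. ✓

q(n) = -4n^3 - 5n^2 + 4n - 3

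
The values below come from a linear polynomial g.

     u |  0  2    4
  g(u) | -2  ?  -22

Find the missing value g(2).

The 2 known points determine the degree-1 polynomial uniquely.
Write g(u) = au + b. Substituting each data point gives a linear system:
  b = -2
  4a + b = -22
Solving the system yields a = -5, b = -2.
So g(u) = -5u - 2.
Then g(2) = -12.

-12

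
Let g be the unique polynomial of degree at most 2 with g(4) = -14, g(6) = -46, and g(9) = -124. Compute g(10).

-158

Write g(t) = at^2 + bt + c. Substituting each data point gives a linear system:
  16a + 4b + c = -14
  36a + 6b + c = -46
  81a + 9b + c = -124
Solving the system yields a = -2, b = 4, c = 2.
So g(t) = -2t² + 4t + 2.
Then g(10) = -158.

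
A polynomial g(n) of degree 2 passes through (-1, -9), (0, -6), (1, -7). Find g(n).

Write g(n) = an^2 + bn + c. Substituting each data point gives a linear system:
  a - b + c = -9
  c = -6
  a + b + c = -7
Solving the system yields a = -2, b = 1, c = -6.
So g(n) = -2n^2 + n - 6.
Check: g(-1) = -9. ✓

g(n) = -2n^2 + n - 6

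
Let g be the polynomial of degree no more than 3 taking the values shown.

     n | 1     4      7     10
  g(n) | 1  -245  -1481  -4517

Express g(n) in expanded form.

g(n) = -5n^3 + 5n^2 - 2n + 3

Write g(n) = an^3 + bn^2 + cn + d. Substituting each data point gives a linear system:
  a + b + c + d = 1
  64a + 16b + 4c + d = -245
  343a + 49b + 7c + d = -1481
  1000a + 100b + 10c + d = -4517
Solving the system yields a = -5, b = 5, c = -2, d = 3.
So g(n) = -5n^3 + 5n^2 - 2n + 3.
Check: g(10) = -4517. ✓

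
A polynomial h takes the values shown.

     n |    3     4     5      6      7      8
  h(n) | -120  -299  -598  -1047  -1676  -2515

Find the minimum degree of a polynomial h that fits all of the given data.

3

Forward differences of the values at n = 3, 4, 5, 6, 7, 8:
  h  : -120  -299  -598  -1047  -1676  -2515
  Δ  : -179  -299  -449  -629  -839
  Δ^2: -120  -150  -180  -210
  Δ^3: -30  -30  -30
  Δ^4: 0  0
  Δ^5: 0
The third differences are constant (-30) and nonzero, while all higher differences vanish, so the minimal degree is 3.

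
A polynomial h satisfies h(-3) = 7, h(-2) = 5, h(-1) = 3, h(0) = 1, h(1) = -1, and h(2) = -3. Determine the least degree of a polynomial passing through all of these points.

Forward differences of the values at s = -3, -2, -1, 0, 1, 2:
  h  : 7  5  3  1  -1  -3
  Δ  : -2  -2  -2  -2  -2
  Δ^2: 0  0  0  0
  Δ^3: 0  0  0
  Δ^4: 0  0
  Δ^5: 0
The first differences are constant (-2) and nonzero, while all higher differences vanish, so the minimal degree is 1.

1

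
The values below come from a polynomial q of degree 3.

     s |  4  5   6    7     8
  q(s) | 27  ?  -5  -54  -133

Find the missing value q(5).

20

The 4 known points determine the degree-3 polynomial uniquely.
Write q(s) = as^3 + bs^2 + cs + d. Substituting each data point gives a linear system:
  64a + 16b + 4c + d = 27
  216a + 36b + 6c + d = -5
  343a + 49b + 7c + d = -54
  512a + 64b + 8c + d = -133
Solving the system yields a = -1, b = 6, c = 0, d = -5.
So q(s) = -s^3 + 6s^2 - 5.
Then q(5) = 20.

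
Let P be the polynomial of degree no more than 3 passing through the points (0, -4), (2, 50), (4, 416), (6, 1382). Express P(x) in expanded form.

P(x) = 6x^3 + 3x^2 - 3x - 4

Write P(x) = ax^3 + bx^2 + cx + d. Substituting each data point gives a linear system:
  d = -4
  8a + 4b + 2c + d = 50
  64a + 16b + 4c + d = 416
  216a + 36b + 6c + d = 1382
Solving the system yields a = 6, b = 3, c = -3, d = -4.
So P(x) = 6x^3 + 3x^2 - 3x - 4.
Check: P(6) = 1382. ✓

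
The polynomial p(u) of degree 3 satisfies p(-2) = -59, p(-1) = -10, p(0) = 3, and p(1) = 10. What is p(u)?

p(u) = 5u^3 - 3u^2 + 5u + 3

Write p(u) = au^3 + bu^2 + cu + d. Substituting each data point gives a linear system:
  -8a + 4b - 2c + d = -59
  -a + b - c + d = -10
  d = 3
  a + b + c + d = 10
Solving the system yields a = 5, b = -3, c = 5, d = 3.
So p(u) = 5u^3 - 3u^2 + 5u + 3.
Check: p(1) = 10. ✓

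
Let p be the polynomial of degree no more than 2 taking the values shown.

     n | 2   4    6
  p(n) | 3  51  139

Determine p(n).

Write p(n) = an^2 + bn + c. Substituting each data point gives a linear system:
  4a + 2b + c = 3
  16a + 4b + c = 51
  36a + 6b + c = 139
Solving the system yields a = 5, b = -6, c = -5.
So p(n) = 5n^2 - 6n - 5.
Check: p(4) = 51. ✓

p(n) = 5n^2 - 6n - 5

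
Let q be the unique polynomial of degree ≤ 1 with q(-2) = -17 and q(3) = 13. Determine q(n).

Write q(n) = an + b. Substituting each data point gives a linear system:
  -2a + b = -17
  3a + b = 13
Solving the system yields a = 6, b = -5.
So q(n) = 6n - 5.
Check: q(3) = 13. ✓

q(n) = 6n - 5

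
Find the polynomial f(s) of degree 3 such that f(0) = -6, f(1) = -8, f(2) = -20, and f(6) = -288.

f(s) = -s^3 - 2s^2 + s - 6

Write f(s) = as^3 + bs^2 + cs + d. Substituting each data point gives a linear system:
  d = -6
  a + b + c + d = -8
  8a + 4b + 2c + d = -20
  216a + 36b + 6c + d = -288
Solving the system yields a = -1, b = -2, c = 1, d = -6.
So f(s) = -s³ - 2s² + s - 6.
Check: f(0) = -6. ✓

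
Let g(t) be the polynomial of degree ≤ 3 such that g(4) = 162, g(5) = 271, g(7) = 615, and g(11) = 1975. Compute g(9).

1167

Write g(t) = at^3 + bt^2 + ct + d. Substituting each data point gives a linear system:
  64a + 16b + 4c + d = 162
  125a + 25b + 5c + d = 271
  343a + 49b + 7c + d = 615
  1331a + 121b + 11c + d = 1975
Solving the system yields a = 1, b = 5, c = 3, d = 6.
So g(t) = t³ + 5t² + 3t + 6.
Then g(9) = 1167.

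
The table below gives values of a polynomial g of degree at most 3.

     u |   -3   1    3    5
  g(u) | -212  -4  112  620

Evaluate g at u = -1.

-16

Using the Lagrange interpolation formula with nodes -3, 1, 3, 5:
  L_0(u) = (u - 1)(u - 3)(u - 5) / -192
  L_1(u) = (u + 3)(u - 3)(u - 5) / 32
  L_2(u) = (u + 3)(u - 1)(u - 5) / -24
  L_3(u) = (u + 3)(u - 1)(u - 3) / 64
Then g(u) = -212·L_0(u) - 4·L_1(u) + 112·L_2(u) + 620·L_3(u).
Expanding and collecting terms gives g(u) = 6u^3 - 5u^2 - 5.
Evaluating at u = -1: g(-1) = -16.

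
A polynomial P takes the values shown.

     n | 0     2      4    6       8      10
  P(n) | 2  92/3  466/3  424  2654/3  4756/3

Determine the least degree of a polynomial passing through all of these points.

3

Forward differences of the values at n = 0, 2, 4, 6, 8, 10:
  P  : 2  92/3  466/3  424  2654/3  4756/3
  Δ  : 86/3  374/3  806/3  1382/3  2102/3
  Δ^2: 96  144  192  240
  Δ^3: 48  48  48
  Δ^4: 0  0
  Δ^5: 0
The third differences are constant (48) and nonzero, while all higher differences vanish, so the minimal degree is 3.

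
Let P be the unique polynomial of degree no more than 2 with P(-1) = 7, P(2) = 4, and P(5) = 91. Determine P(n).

Write P(n) = an^2 + bn + c. Substituting each data point gives a linear system:
  a - b + c = 7
  4a + 2b + c = 4
  25a + 5b + c = 91
Solving the system yields a = 5, b = -6, c = -4.
So P(n) = 5n^2 - 6n - 4.
Check: P(-1) = 7. ✓

P(n) = 5n^2 - 6n - 4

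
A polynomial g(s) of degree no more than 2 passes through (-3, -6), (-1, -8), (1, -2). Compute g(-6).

12

Write g(s) = as^2 + bs + c. Substituting each data point gives a linear system:
  9a - 3b + c = -6
  a - b + c = -8
  a + b + c = -2
Solving the system yields a = 1, b = 3, c = -6.
So g(s) = s^2 + 3s - 6.
Then g(-6) = 12.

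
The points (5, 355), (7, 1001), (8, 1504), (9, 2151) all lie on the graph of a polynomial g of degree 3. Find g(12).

5136

Using the Lagrange interpolation formula with nodes 5, 7, 8, 9:
  L_0(t) = (t - 7)(t - 8)(t - 9) / -24
  L_1(t) = (t - 5)(t - 8)(t - 9) / 4
  L_2(t) = (t - 5)(t - 7)(t - 9) / -3
  L_3(t) = (t - 5)(t - 7)(t - 8) / 8
Then g(t) = 355·L_0(t) + 1001·L_1(t) + 1504·L_2(t) + 2151·L_3(t).
Expanding and collecting terms gives g(t) = 3t³ - 4t.
Evaluating at t = 12: g(12) = 5136.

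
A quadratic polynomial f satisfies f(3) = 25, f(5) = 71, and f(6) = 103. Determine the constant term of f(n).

1

Write f(n) = an^2 + bn + c. Substituting each data point gives a linear system:
  9a + 3b + c = 25
  25a + 5b + c = 71
  36a + 6b + c = 103
Solving the system yields a = 3, b = -1, c = 1.
So f(n) = 3n² - n + 1.
The constant term is 1.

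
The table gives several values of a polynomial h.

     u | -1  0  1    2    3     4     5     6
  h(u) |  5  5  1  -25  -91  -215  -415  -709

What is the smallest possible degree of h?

3

Forward differences of the values at u = -1, 0, 1, 2, 3, 4, 5, 6:
  h  : 5  5  1  -25  -91  -215  -415  -709
  Δ  : 0  -4  -26  -66  -124  -200  -294
  Δ^2: -4  -22  -40  -58  -76  -94
  Δ^3: -18  -18  -18  -18  -18
  Δ^4: 0  0  0  0
  Δ^5: 0  0  0
  Δ^6: 0  0
  Δ^7: 0
The third differences are constant (-18) and nonzero, while all higher differences vanish, so the minimal degree is 3.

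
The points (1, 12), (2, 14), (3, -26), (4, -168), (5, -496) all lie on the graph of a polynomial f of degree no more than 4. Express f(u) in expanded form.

f(u) = -u^4 + 4u^2 + 5u + 4

Write f(u) = au^4 + bu^3 + cu^2 + du + e. Substituting each data point gives a linear system:
  a + b + c + d + e = 12
  16a + 8b + 4c + 2d + e = 14
  81a + 27b + 9c + 3d + e = -26
  256a + 64b + 16c + 4d + e = -168
  625a + 125b + 25c + 5d + e = -496
Solving the system yields a = -1, b = 0, c = 4, d = 5, e = 4.
So f(u) = -u^4 + 4u^2 + 5u + 4.
Check: f(5) = -496. ✓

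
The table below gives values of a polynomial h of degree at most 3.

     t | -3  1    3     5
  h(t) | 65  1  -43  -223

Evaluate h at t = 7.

Write h(t) = at^3 + bt^2 + ct + d. Substituting each data point gives a linear system:
  -27a + 9b - 3c + d = 65
  a + b + c + d = 1
  27a + 9b + 3c + d = -43
  125a + 25b + 5c + d = -223
Solving the system yields a = -2, b = 1, c = 0, d = 2.
So h(t) = -2t^3 + t^2 + 2.
Then h(7) = -635.

-635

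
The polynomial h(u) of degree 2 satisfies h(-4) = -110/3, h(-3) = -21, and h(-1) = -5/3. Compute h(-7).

-323/3

Write h(u) = au^2 + bu + c. Substituting each data point gives a linear system:
  16a - 4b + c = -110/3
  9a - 3b + c = -21
  a - b + c = -5/3
Solving the system yields a = -2, b = 5/3, c = 2.
So h(u) = -2u² + (5/3)u + 2.
Then h(-7) = -323/3.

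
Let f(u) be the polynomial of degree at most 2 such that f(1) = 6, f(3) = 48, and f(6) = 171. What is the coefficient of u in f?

5

Write f(u) = au^2 + bu + c. Substituting each data point gives a linear system:
  a + b + c = 6
  9a + 3b + c = 48
  36a + 6b + c = 171
Solving the system yields a = 4, b = 5, c = -3.
So f(u) = 4u^2 + 5u - 3.
The coefficient of u is 5.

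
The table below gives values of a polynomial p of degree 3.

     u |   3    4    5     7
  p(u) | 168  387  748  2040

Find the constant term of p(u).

3

Write p(u) = au^3 + bu^2 + cu + d. Substituting each data point gives a linear system:
  27a + 9b + 3c + d = 168
  64a + 16b + 4c + d = 387
  125a + 25b + 5c + d = 748
  343a + 49b + 7c + d = 2040
Solving the system yields a = 6, b = -1, c = 4, d = 3.
So p(u) = 6u³ - u² + 4u + 3.
The constant term is 3.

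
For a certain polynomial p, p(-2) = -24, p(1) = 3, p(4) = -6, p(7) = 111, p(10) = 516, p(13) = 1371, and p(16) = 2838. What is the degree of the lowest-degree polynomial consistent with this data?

Forward differences of the values at u = -2, 1, 4, 7, 10, 13, 16:
  p  : -24  3  -6  111  516  1371  2838
  Δ  : 27  -9  117  405  855  1467
  Δ^2: -36  126  288  450  612
  Δ^3: 162  162  162  162
  Δ^4: 0  0  0
  Δ^5: 0  0
  Δ^6: 0
The third differences are constant (162) and nonzero, while all higher differences vanish, so the minimal degree is 3.

3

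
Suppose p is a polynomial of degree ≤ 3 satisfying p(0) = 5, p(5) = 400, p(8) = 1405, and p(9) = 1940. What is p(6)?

Using the Lagrange interpolation formula with nodes 0, 5, 8, 9:
  L_0(n) = (n - 5)(n - 8)(n - 9) / -360
  L_1(n) = n(n - 8)(n - 9) / 60
  L_2(n) = n(n - 5)(n - 9) / -24
  L_3(n) = n(n - 5)(n - 8) / 36
Then p(n) = 5·L_0(n) + 400·L_1(n) + 1405·L_2(n) + 1940·L_3(n).
Expanding and collecting terms gives p(n) = 2n^3 + 6n^2 - n + 5.
Evaluating at n = 6: p(6) = 647.

647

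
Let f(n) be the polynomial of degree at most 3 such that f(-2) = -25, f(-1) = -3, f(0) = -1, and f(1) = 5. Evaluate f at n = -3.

-91

Using the Lagrange interpolation formula with nodes -2, -1, 0, 1:
  L_0(n) = (n + 1)n(n - 1) / -6
  L_1(n) = (n + 2)n(n - 1) / 2
  L_2(n) = (n + 2)(n + 1)(n - 1) / -2
  L_3(n) = (n + 2)(n + 1)n / 6
Then f(n) = -25·L_0(n) - 3·L_1(n) - 1·L_2(n) + 5·L_3(n).
Expanding and collecting terms gives f(n) = 4n^3 + 2n^2 - 1.
Evaluating at n = -3: f(-3) = -91.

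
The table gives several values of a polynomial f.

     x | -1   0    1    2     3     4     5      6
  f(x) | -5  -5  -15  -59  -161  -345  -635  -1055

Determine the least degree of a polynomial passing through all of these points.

Forward differences of the values at x = -1, 0, 1, 2, 3, 4, 5, 6:
  f  : -5  -5  -15  -59  -161  -345  -635  -1055
  Δ  : 0  -10  -44  -102  -184  -290  -420
  Δ^2: -10  -34  -58  -82  -106  -130
  Δ^3: -24  -24  -24  -24  -24
  Δ^4: 0  0  0  0
  Δ^5: 0  0  0
  Δ^6: 0  0
  Δ^7: 0
The third differences are constant (-24) and nonzero, while all higher differences vanish, so the minimal degree is 3.

3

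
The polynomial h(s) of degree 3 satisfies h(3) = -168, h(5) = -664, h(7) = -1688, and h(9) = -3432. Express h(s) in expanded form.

h(s) = -4s^3 - 6s^2 - 4s + 6

Using the Lagrange interpolation formula with nodes 3, 5, 7, 9:
  L_0(s) = (s - 5)(s - 7)(s - 9) / -48
  L_1(s) = (s - 3)(s - 7)(s - 9) / 16
  L_2(s) = (s - 3)(s - 5)(s - 9) / -16
  L_3(s) = (s - 3)(s - 5)(s - 7) / 48
Then h(s) = -168·L_0(s) - 664·L_1(s) - 1688·L_2(s) - 3432·L_3(s).
Expanding and collecting terms gives h(s) = -4s^3 - 6s^2 - 4s + 6.
Check: h(5) = -664. ✓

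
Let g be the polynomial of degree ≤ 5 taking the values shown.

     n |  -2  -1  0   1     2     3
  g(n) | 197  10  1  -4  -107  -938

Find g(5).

-13544

Using the Lagrange interpolation formula with nodes -2, -1, 0, 1, 2, 3:
  L_0(n) = (n + 1)n(n - 1)(n - 2)(n - 3) / -120
  L_1(n) = (n + 2)n(n - 1)(n - 2)(n - 3) / 24
  L_2(n) = (n + 2)(n + 1)(n - 1)(n - 2)(n - 3) / -12
  L_3(n) = (n + 2)(n + 1)n(n - 2)(n - 3) / 12
  L_4(n) = (n + 2)(n + 1)n(n - 1)(n - 3) / -24
  L_5(n) = (n + 2)(n + 1)n(n - 1)(n - 2) / 120
Then g(n) = 197·L_0(n) + 10·L_1(n) + 1·L_2(n) - 4·L_3(n) - 107·L_4(n) - 938·L_5(n).
Expanding and collecting terms gives g(n) = -5n⁵ + 3n⁴ + 2n³ - n² - 4n + 1.
Evaluating at n = 5: g(5) = -13544.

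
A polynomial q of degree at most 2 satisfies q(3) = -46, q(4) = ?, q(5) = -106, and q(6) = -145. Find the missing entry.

-73

The 3 known points determine the degree-2 polynomial uniquely.
Write q(t) = at^2 + bt + c. Substituting each data point gives a linear system:
  9a + 3b + c = -46
  25a + 5b + c = -106
  36a + 6b + c = -145
Solving the system yields a = -3, b = -6, c = -1.
So q(t) = -3t² - 6t - 1.
Then q(4) = -73.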